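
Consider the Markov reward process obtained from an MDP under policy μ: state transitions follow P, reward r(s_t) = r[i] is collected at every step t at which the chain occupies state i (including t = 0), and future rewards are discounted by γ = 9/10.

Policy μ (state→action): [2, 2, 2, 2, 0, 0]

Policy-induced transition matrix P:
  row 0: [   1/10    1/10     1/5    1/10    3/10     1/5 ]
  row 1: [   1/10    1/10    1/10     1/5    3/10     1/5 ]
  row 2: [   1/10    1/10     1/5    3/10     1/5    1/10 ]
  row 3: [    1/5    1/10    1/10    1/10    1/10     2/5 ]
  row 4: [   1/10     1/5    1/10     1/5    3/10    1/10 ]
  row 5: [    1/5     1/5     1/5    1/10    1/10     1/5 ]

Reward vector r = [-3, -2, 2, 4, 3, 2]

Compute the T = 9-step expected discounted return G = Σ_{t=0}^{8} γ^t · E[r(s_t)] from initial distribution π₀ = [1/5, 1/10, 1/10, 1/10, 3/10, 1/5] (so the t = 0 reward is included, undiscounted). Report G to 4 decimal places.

t=0: π = [0.2000, 0.1000, 0.1000, 0.1000, 0.3000, 0.2000], E[r] = 1.1000, γ^t·E[r] = 1.100000, running G = 1.100000
t=1: π = [0.1300, 0.1500, 0.1500, 0.1600, 0.2300, 0.1800], E[r] = 1.3000, γ^t·E[r] = 1.170000, running G = 2.270000
t=2: π = [0.1340, 0.1410, 0.1460, 0.1680, 0.2170, 0.1940], E[r] = 1.3190, γ^t·E[r] = 1.068390, running G = 3.338390
t=3: π = [0.1362, 0.1411, 0.1474, 0.1650, 0.2130, 0.1973], E[r] = 1.2976, γ^t·E[r] = 0.945950, running G = 4.284340
t=4: π = [0.1362, 0.1410, 0.1481, 0.1649, 0.2128, 0.1970], E[r] = 1.2973, γ^t·E[r] = 0.851165, running G = 5.135505
t=5: π = [0.1362, 0.1410, 0.1481, 0.1650, 0.2128, 0.1969], E[r] = 1.2980, γ^t·E[r] = 0.766452, running G = 5.901958
t=6: π = [0.1362, 0.1410, 0.1481, 0.1650, 0.2128, 0.1969], E[r] = 1.2980, γ^t·E[r] = 0.689806, running G = 6.591763
t=7: π = [0.1362, 0.1410, 0.1481, 0.1650, 0.2128, 0.1969], E[r] = 1.2980, γ^t·E[r] = 0.620814, running G = 7.212578
t=8: π = [0.1362, 0.1410, 0.1481, 0.1650, 0.2128, 0.1969], E[r] = 1.2980, γ^t·E[r] = 0.558733, running G = 7.771311

G = 7.7713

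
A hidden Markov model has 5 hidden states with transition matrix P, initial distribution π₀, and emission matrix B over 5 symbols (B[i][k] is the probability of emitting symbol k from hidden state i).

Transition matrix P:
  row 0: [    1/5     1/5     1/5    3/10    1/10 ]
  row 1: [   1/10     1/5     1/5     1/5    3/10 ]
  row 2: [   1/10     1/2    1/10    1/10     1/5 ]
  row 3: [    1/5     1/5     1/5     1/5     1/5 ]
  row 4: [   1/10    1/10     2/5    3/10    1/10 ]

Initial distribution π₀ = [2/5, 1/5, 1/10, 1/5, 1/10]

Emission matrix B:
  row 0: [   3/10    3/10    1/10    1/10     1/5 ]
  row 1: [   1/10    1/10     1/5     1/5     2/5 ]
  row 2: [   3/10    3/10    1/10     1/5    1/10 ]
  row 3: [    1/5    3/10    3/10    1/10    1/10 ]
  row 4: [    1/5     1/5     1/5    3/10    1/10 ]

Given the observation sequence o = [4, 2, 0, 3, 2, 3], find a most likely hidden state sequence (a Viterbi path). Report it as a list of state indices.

t=0: δ = [8.000e-02, 8.000e-02, 1.000e-02, 2.000e-02, 1.000e-02]  (obs o_0=4)
t=1: δ = [1.600e-03, 3.200e-03, 1.600e-03, 7.200e-03, 4.800e-03]  ψ = [0, 0, 0, 0, 1]  (obs o_1=2)
t=2: δ = [4.320e-04, 1.440e-04, 5.760e-04, 2.880e-04, 2.880e-04]  ψ = [3, 3, 4, 3, 3]  (obs o_2=0)
t=3: δ = [8.640e-06, 5.760e-05, 2.304e-05, 1.296e-05, 3.456e-05]  ψ = [0, 2, 4, 0, 2]  (obs o_3=3)
t=4: δ = [5.760e-07, 2.304e-06, 1.382e-06, 3.456e-06, 3.456e-06]  ψ = [1, 1, 4, 1, 1]  (obs o_4=2)
t=5: δ = [6.912e-08, 1.382e-07, 2.765e-07, 1.037e-07, 2.074e-07]  ψ = [3, 2, 4, 4, 1]  (obs o_5=3)
backtrack: best end state = 2; path = [1, 4, 2, 1, 4, 2]

path = [1, 4, 2, 1, 4, 2]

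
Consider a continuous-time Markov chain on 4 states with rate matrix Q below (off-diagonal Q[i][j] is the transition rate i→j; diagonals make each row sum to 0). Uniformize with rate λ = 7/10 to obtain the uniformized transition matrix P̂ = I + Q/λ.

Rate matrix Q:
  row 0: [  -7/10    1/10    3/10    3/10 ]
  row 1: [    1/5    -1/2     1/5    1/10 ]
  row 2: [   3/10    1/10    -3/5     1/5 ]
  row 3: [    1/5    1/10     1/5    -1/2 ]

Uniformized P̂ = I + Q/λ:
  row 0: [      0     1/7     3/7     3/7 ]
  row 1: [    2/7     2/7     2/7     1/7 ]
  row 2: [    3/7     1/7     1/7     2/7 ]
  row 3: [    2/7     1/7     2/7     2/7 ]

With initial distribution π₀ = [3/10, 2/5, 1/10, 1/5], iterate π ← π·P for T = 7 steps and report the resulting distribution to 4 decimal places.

π = [0.2534, 0.1667, 0.2818, 0.2982]

t=0: π = [0.3000, 0.4000, 0.1000, 0.2000]
t=1: π = [0.2143, 0.2000, 0.3143, 0.2714]
t=2: π = [0.2694, 0.1714, 0.2714, 0.2878]
t=3: π = [0.2475, 0.1673, 0.2854, 0.2997]
t=4: π = [0.2558, 0.1668, 0.2803, 0.2972]
t=5: π = [0.2527, 0.1667, 0.2822, 0.2984]
t=6: π = [0.2538, 0.1667, 0.2815, 0.2980]
t=7: π = [0.2534, 0.1667, 0.2818, 0.2982]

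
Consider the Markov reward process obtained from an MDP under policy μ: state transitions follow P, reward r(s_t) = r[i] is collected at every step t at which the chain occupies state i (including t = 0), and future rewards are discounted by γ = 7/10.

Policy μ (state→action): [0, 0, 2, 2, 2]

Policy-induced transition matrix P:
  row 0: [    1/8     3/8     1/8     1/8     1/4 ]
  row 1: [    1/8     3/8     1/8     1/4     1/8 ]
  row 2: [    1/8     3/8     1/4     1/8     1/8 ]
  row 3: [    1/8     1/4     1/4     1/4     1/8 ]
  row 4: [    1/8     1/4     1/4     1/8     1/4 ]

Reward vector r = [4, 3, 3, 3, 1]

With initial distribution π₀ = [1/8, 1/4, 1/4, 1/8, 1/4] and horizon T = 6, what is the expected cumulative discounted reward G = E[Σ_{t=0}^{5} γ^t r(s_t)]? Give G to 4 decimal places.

G = 8.0501

t=0: π = [0.1250, 0.2500, 0.2500, 0.1250, 0.2500], E[r] = 2.6250, γ^t·E[r] = 2.625000, running G = 2.625000
t=1: π = [0.1250, 0.3281, 0.2031, 0.1719, 0.1719], E[r] = 2.7813, γ^t·E[r] = 1.946875, running G = 4.571875
t=2: π = [0.1250, 0.3320, 0.1934, 0.1875, 0.1621], E[r] = 2.8008, γ^t·E[r] = 1.372383, running G = 5.944258
t=3: π = [0.1250, 0.3313, 0.1929, 0.1899, 0.1609], E[r] = 2.8032, γ^t·E[r] = 0.961505, running G = 6.905763
t=4: π = [0.1250, 0.3311, 0.1930, 0.1902, 0.1607], E[r] = 2.8035, γ^t·E[r] = 0.673127, running G = 7.578890
t=5: π = [0.1250, 0.3311, 0.1930, 0.1902, 0.1607], E[r] = 2.8036, γ^t·E[r] = 0.471195, running G = 8.050086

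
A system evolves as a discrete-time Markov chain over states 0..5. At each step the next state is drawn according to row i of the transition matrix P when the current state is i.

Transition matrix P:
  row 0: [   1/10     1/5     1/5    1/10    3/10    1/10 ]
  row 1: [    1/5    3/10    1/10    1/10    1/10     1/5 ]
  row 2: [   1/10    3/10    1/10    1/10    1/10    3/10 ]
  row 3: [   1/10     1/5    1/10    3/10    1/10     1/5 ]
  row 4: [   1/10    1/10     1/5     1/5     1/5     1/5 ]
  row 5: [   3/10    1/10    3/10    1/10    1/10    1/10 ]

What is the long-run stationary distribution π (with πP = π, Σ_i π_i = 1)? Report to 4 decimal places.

π = [0.1570, 0.2042, 0.1668, 0.1432, 0.1460, 0.1827]

Balance equations π_j = Σ_i π_i·P[i][j]:
  π_0 = 1/10·π_0 + 1/5·π_1 + 1/10·π_2 + 1/10·π_3 + 1/10·π_4 + 3/10·π_5
  π_1 = 1/5·π_0 + 3/10·π_1 + 3/10·π_2 + 1/5·π_3 + 1/10·π_4 + 1/10·π_5
  π_2 = 1/5·π_0 + 1/10·π_1 + 1/10·π_2 + 1/10·π_3 + 1/5·π_4 + 3/10·π_5
  π_3 = 1/10·π_0 + 1/10·π_1 + 1/10·π_2 + 3/10·π_3 + 1/5·π_4 + 1/10·π_5
  π_4 = 3/10·π_0 + 1/10·π_1 + 1/10·π_2 + 1/10·π_3 + 1/5·π_4 + 1/10·π_5
  normalize: π_0 + π_1 + π_2 + π_3 + π_4 + π_5 = 1
Solving the linear system gives exactly π = [1745/11117, 4541/22234, 7419/44468, 3185/22234, 1623/11117, 8125/44468].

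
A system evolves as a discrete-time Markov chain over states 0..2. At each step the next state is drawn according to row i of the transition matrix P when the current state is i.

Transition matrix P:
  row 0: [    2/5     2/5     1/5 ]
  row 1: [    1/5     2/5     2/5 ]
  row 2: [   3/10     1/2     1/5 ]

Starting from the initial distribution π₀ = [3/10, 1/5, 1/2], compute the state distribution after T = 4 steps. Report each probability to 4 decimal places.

t=0: π = [0.3000, 0.2000, 0.5000]
t=1: π = [0.3100, 0.4500, 0.2400]
t=2: π = [0.2860, 0.4240, 0.2900]
t=3: π = [0.2862, 0.4290, 0.2848]
t=4: π = [0.2857, 0.4285, 0.2858]

π = [0.2857, 0.4285, 0.2858]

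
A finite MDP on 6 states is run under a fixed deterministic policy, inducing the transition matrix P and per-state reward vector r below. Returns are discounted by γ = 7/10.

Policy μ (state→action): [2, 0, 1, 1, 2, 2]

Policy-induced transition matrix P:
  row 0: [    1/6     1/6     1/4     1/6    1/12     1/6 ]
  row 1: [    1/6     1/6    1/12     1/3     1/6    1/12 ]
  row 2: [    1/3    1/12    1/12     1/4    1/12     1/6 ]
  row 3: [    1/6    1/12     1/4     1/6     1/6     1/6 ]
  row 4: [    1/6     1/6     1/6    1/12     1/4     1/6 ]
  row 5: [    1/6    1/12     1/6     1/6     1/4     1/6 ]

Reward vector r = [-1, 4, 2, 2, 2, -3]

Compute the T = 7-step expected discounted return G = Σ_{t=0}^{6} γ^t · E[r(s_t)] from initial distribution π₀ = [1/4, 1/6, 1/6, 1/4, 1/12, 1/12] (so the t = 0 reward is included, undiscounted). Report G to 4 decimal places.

t=0: π = [0.2500, 0.1667, 0.1667, 0.2500, 0.0833, 0.0833], E[r] = 1.1667, γ^t·E[r] = 1.166667, running G = 1.166667
t=1: π = [0.1944, 0.1250, 0.1806, 0.2014, 0.1458, 0.1528], E[r] = 0.9028, γ^t·E[r] = 0.631944, running G = 1.798611
t=2: π = [0.1968, 0.1221, 0.1742, 0.1904, 0.1603, 0.1563], E[r] = 0.8727, γ^t·E[r] = 0.427616, running G = 2.226227
t=3: π = [0.1957, 0.1233, 0.1742, 0.1882, 0.1621, 0.1565], E[r] = 0.8770, γ^t·E[r] = 0.300803, running G = 2.527030
t=4: π = [0.1957, 0.1234, 0.1739, 0.1882, 0.1624, 0.1564], E[r] = 0.8778, γ^t·E[r] = 0.210749, running G = 2.737779
t=5: π = [0.1956, 0.1235, 0.1739, 0.1882, 0.1624, 0.1564], E[r] = 0.8781, γ^t·E[r] = 0.147579, running G = 2.885359
t=6: π = [0.1956, 0.1235, 0.1739, 0.1882, 0.1624, 0.1564], E[r] = 0.8781, γ^t·E[r] = 0.103306, running G = 2.988665

G = 2.9887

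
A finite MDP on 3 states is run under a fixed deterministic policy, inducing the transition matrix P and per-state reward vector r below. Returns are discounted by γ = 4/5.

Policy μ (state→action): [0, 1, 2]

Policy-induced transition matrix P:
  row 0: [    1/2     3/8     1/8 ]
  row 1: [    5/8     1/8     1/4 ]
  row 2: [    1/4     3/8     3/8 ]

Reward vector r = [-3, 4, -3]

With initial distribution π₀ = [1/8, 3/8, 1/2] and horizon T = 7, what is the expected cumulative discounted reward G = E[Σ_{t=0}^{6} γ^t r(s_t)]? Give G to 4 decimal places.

G = -3.1188

t=0: π = [0.1250, 0.3750, 0.5000], E[r] = -0.3750, γ^t·E[r] = -0.375000, running G = -0.375000
t=1: π = [0.4219, 0.2813, 0.2969], E[r] = -1.0313, γ^t·E[r] = -0.825000, running G = -1.200000
t=2: π = [0.4609, 0.3047, 0.2344], E[r] = -0.8672, γ^t·E[r] = -0.555000, running G = -1.755000
t=3: π = [0.4795, 0.2988, 0.2217], E[r] = -0.9082, γ^t·E[r] = -0.465000, running G = -2.220000
t=4: π = [0.4819, 0.3003, 0.2178], E[r] = -0.8979, γ^t·E[r] = -0.367800, running G = -2.587800
t=5: π = [0.4831, 0.2999, 0.2170], E[r] = -0.9005, γ^t·E[r] = -0.295080, running G = -2.882880
t=6: π = [0.4832, 0.3000, 0.2167], E[r] = -0.8999, γ^t·E[r] = -0.235896, running G = -3.118776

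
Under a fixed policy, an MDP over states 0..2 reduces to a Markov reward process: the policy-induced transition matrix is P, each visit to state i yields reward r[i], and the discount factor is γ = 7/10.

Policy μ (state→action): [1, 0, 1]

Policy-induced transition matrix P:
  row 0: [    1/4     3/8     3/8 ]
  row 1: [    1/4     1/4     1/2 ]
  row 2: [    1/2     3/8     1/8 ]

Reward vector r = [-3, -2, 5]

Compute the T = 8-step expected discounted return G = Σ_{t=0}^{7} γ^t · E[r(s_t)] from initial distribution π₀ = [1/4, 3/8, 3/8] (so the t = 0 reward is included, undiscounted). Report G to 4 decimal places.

t=0: π = [0.2500, 0.3750, 0.3750], E[r] = 0.3750, γ^t·E[r] = 0.375000, running G = 0.375000
t=1: π = [0.3438, 0.3281, 0.3281], E[r] = -0.0469, γ^t·E[r] = -0.032813, running G = 0.342188
t=2: π = [0.3320, 0.3340, 0.3340], E[r] = 0.0059, γ^t·E[r] = 0.002871, running G = 0.345059
t=3: π = [0.3335, 0.3333, 0.3333], E[r] = -0.0007, γ^t·E[r] = -0.000251, running G = 0.344807
t=4: π = [0.3333, 0.3333, 0.3333], E[r] = 0.0001, γ^t·E[r] = 0.000022, running G = 0.344829
t=5: π = [0.3333, 0.3333, 0.3333], E[r] = 0.0000, γ^t·E[r] = -0.000002, running G = 0.344827
t=6: π = [0.3333, 0.3333, 0.3333], E[r] = 0.0000, γ^t·E[r] = 0.000000, running G = 0.344828
t=7: π = [0.3333, 0.3333, 0.3333], E[r] = 0.0000, γ^t·E[r] = 0.000000, running G = 0.344828

G = 0.3448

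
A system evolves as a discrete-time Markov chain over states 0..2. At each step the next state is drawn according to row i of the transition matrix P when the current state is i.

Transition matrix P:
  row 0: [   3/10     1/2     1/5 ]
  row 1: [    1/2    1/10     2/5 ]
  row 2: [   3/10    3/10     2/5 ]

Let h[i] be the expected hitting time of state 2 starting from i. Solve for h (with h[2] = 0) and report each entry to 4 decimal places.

First-step conditioning: h[2] = 0; for i ≠ 2, h[i] = 1 + Σ_k P[i][k]·h[k].
  h[0] = 1 + 3/10·h[0] + 1/2·h[1]
  h[1] = 1 + 1/2·h[0] + 1/10·h[1]
Solving the 2×2 linear system over states ≠ 2 gives exactly h = [70/19, 60/19, 0] (h[2] = 0 is the target).

h = [3.6842, 3.1579, 0.0000]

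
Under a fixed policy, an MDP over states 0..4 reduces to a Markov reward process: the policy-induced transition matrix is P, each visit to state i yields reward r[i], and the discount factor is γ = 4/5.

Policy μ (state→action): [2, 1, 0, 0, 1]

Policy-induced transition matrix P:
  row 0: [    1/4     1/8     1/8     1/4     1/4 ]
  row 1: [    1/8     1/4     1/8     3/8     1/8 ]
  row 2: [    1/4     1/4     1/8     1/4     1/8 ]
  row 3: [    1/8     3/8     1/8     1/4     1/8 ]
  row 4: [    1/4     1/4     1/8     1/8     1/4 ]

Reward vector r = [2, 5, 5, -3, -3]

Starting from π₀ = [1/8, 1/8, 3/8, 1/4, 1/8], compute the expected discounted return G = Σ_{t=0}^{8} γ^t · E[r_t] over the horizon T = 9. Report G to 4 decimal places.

t=0: π = [0.1250, 0.1250, 0.3750, 0.2500, 0.1250], E[r] = 1.6250, γ^t·E[r] = 1.625000, running G = 1.625000
t=1: π = [0.2031, 0.2656, 0.1250, 0.2500, 0.1563], E[r] = 1.1406, γ^t·E[r] = 0.912500, running G = 2.537500
t=2: π = [0.1855, 0.2559, 0.1250, 0.2637, 0.1699], E[r] = 0.9746, γ^t·E[r] = 0.623750, running G = 3.161250
t=3: π = [0.1851, 0.2598, 0.1250, 0.2607, 0.1694], E[r] = 1.0034, γ^t·E[r] = 0.513750, running G = 3.675000
t=4: π = [0.1849, 0.2595, 0.1250, 0.2613, 0.1693], E[r] = 1.0004, γ^t·E[r] = 0.409750, running G = 4.084750
t=5: π = [0.1849, 0.2595, 0.1250, 0.2613, 0.1693], E[r] = 1.0009, γ^t·E[r] = 0.327970, running G = 4.412720
t=6: π = [0.1849, 0.2595, 0.1250, 0.2613, 0.1693], E[r] = 1.0009, γ^t·E[r] = 0.262368, running G = 4.675088
t=7: π = [0.1849, 0.2595, 0.1250, 0.2613, 0.1693], E[r] = 1.0009, γ^t·E[r] = 0.209897, running G = 4.884985
t=8: π = [0.1849, 0.2595, 0.1250, 0.2613, 0.1693], E[r] = 1.0009, γ^t·E[r] = 0.167918, running G = 5.052903

G = 5.0529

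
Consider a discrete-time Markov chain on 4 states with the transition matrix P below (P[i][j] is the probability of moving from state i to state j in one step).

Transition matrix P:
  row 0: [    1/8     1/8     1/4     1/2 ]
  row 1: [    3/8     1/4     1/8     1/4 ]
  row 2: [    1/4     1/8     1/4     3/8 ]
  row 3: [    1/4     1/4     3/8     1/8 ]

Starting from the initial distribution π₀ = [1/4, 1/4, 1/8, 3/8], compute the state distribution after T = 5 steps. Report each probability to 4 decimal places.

t=0: π = [0.2500, 0.2500, 0.1250, 0.3750]
t=1: π = [0.2500, 0.2031, 0.2656, 0.2813]
t=2: π = [0.2441, 0.1855, 0.2598, 0.3105]
t=3: π = [0.2427, 0.1870, 0.2656, 0.3047]
t=4: π = [0.2430, 0.1865, 0.2647, 0.3058]
t=5: π = [0.2429, 0.1865, 0.2649, 0.3056]

π = [0.2429, 0.1865, 0.2649, 0.3056]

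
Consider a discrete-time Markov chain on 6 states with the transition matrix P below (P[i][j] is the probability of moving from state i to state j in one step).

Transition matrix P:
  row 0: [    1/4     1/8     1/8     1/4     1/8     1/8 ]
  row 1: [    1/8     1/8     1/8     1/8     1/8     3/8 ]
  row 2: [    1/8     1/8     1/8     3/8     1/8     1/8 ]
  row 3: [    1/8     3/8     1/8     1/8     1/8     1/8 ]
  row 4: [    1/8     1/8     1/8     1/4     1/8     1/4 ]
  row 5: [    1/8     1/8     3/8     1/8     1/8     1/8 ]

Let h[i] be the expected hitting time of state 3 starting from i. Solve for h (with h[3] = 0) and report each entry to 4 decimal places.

h = [4.2756, 4.9102, 3.7411, 0.0000, 4.3257, 4.6764]

First-step conditioning: h[3] = 0; for i ≠ 3, h[i] = 1 + Σ_k P[i][k]·h[k].
  h[0] = 1 + 1/4·h[0] + 1/8·h[1] + 1/8·h[2] + 1/8·h[4] + 1/8·h[5]
  h[1] = 1 + 1/8·h[0] + 1/8·h[1] + 1/8·h[2] + 1/8·h[4] + 3/8·h[5]
  h[2] = 1 + 1/8·h[0] + 1/8·h[1] + 1/8·h[2] + 1/8·h[4] + 1/8·h[5]
  h[4] = 1 + 1/8·h[0] + 1/8·h[1] + 1/8·h[2] + 1/8·h[4] + 1/4·h[5]
  h[5] = 1 + 1/8·h[0] + 1/8·h[1] + 3/8·h[2] + 1/8·h[4] + 1/8·h[5]
Solving the 5×5 linear system over states ≠ 3 gives exactly h = [2048/479, 2352/479, 1792/479, 0, 2072/479, 2240/479] (h[3] = 0 is the target).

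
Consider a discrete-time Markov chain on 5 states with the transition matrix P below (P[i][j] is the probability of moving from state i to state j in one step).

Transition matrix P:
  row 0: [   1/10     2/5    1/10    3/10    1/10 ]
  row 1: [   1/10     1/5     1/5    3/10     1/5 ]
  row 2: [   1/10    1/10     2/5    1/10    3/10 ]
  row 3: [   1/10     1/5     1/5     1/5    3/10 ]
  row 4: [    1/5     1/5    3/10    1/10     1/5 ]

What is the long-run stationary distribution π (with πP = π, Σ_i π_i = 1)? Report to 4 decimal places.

Balance equations π_j = Σ_i π_i·P[i][j]:
  π_0 = 1/10·π_0 + 1/10·π_1 + 1/10·π_2 + 1/10·π_3 + 1/5·π_4
  π_1 = 2/5·π_0 + 1/5·π_1 + 1/10·π_2 + 1/5·π_3 + 1/5·π_4
  π_2 = 1/10·π_0 + 1/5·π_1 + 2/5·π_2 + 1/5·π_3 + 3/10·π_4
  π_3 = 3/10·π_0 + 3/10·π_1 + 1/10·π_2 + 1/5·π_3 + 1/10·π_4
  normalize: π_0 + π_1 + π_2 + π_3 + π_4 = 1
Solving the linear system gives exactly π = [1105/8967, 254/1281, 788/2989, 1637/8967, 2083/8967].

π = [0.1232, 0.1983, 0.2636, 0.1826, 0.2323]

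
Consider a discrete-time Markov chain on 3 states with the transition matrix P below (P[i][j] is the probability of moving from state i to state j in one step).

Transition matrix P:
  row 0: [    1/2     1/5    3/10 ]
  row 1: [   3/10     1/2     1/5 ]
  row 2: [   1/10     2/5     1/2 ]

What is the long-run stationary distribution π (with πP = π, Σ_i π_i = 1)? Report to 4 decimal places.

Balance equations π_j = Σ_i π_i·P[i][j]:
  π_0 = 1/2·π_0 + 3/10·π_1 + 1/10·π_2
  π_1 = 1/5·π_0 + 1/2·π_1 + 2/5·π_2
  normalize: π_0 + π_1 + π_2 = 1
Solving the linear system gives exactly π = [17/58, 11/29, 19/58].

π = [0.2931, 0.3793, 0.3276]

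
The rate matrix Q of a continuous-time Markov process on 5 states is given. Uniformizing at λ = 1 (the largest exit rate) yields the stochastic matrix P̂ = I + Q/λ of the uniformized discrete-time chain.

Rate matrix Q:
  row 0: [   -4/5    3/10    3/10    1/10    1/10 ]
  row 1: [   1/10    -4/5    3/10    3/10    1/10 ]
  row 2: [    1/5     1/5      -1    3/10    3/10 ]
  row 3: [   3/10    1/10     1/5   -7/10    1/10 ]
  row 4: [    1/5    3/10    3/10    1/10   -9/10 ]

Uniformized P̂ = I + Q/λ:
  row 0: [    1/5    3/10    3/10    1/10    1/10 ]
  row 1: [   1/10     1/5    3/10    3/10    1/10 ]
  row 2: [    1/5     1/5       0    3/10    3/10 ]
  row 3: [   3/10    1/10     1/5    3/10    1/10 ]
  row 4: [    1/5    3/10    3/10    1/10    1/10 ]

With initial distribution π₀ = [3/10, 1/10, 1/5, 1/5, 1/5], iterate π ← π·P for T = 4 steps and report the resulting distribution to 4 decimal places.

π = [0.2021, 0.2113, 0.2130, 0.2311, 0.1426]

t=0: π = [0.3000, 0.1000, 0.2000, 0.2000, 0.2000]
t=1: π = [0.2100, 0.2300, 0.2200, 0.2000, 0.1400]
t=2: π = [0.1970, 0.2150, 0.2140, 0.2300, 0.1440]
t=3: π = [0.2015, 0.2111, 0.2128, 0.2318, 0.1428]
t=4: π = [0.2021, 0.2113, 0.2130, 0.2311, 0.1426]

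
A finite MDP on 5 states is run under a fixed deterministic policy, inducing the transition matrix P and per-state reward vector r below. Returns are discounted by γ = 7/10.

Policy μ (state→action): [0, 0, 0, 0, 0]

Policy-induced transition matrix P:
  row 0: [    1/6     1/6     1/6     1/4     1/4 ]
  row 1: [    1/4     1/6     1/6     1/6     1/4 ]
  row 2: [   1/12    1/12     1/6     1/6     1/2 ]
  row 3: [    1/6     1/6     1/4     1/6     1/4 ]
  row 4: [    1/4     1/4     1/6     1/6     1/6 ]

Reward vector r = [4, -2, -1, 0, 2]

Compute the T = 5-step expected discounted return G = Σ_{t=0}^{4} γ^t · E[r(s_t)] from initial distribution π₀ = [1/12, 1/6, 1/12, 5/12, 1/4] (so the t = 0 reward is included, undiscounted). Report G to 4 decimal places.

t=0: π = [0.0833, 0.1667, 0.0833, 0.4167, 0.2500], E[r] = 0.4167, γ^t·E[r] = 0.416667, running G = 0.416667
t=1: π = [0.1944, 0.1806, 0.2014, 0.1736, 0.2500], E[r] = 0.7153, γ^t·E[r] = 0.500694, running G = 0.917361
t=2: π = [0.1858, 0.1707, 0.1811, 0.1829, 0.2795], E[r] = 0.7795, γ^t·E[r] = 0.381962, running G = 1.299323
t=3: π = [0.1891, 0.1749, 0.1819, 0.1821, 0.2720], E[r] = 0.7687, γ^t·E[r] = 0.263668, running G = 1.562991
t=4: π = [0.1887, 0.1742, 0.1818, 0.1824, 0.2728], E[r] = 0.7704, γ^t·E[r] = 0.184976, running G = 1.747967

G = 1.7480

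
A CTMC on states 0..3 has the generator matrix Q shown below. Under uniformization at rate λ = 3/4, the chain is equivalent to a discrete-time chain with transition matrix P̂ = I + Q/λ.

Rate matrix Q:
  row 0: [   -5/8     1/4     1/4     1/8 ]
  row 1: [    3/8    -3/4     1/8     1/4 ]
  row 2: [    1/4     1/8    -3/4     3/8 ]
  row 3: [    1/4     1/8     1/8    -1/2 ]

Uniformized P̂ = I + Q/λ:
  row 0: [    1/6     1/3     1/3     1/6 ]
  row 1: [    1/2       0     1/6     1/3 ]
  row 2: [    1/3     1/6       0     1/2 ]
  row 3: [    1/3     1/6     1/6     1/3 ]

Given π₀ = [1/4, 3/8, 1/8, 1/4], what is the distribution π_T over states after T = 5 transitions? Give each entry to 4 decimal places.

π = [0.3130, 0.1870, 0.1870, 0.3130]

t=0: π = [0.2500, 0.3750, 0.1250, 0.2500]
t=1: π = [0.3542, 0.1458, 0.1875, 0.3125]
t=2: π = [0.2986, 0.2014, 0.1944, 0.3056]
t=3: π = [0.3171, 0.1829, 0.1840, 0.3160]
t=4: π = [0.3110, 0.1890, 0.1889, 0.3111]
t=5: π = [0.3130, 0.1870, 0.1870, 0.3130]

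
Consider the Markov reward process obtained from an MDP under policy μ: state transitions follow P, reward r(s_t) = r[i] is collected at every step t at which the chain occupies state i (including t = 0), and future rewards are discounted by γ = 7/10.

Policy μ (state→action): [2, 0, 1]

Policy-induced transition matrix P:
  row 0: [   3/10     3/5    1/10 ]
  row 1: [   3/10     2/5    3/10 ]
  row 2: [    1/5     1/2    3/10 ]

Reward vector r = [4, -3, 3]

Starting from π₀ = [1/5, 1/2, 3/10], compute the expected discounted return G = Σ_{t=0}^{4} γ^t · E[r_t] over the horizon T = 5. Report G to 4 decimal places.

t=0: π = [0.2000, 0.5000, 0.3000], E[r] = 0.2000, γ^t·E[r] = 0.200000, running G = 0.200000
t=1: π = [0.2700, 0.4700, 0.2600], E[r] = 0.4500, γ^t·E[r] = 0.315000, running G = 0.515000
t=2: π = [0.2740, 0.4800, 0.2460], E[r] = 0.3940, γ^t·E[r] = 0.193060, running G = 0.708060
t=3: π = [0.2754, 0.4794, 0.2452], E[r] = 0.3990, γ^t·E[r] = 0.136857, running G = 0.844917
t=4: π = [0.2755, 0.4796, 0.2449], E[r] = 0.3979, γ^t·E[r] = 0.095531, running G = 0.940448

G = 0.9404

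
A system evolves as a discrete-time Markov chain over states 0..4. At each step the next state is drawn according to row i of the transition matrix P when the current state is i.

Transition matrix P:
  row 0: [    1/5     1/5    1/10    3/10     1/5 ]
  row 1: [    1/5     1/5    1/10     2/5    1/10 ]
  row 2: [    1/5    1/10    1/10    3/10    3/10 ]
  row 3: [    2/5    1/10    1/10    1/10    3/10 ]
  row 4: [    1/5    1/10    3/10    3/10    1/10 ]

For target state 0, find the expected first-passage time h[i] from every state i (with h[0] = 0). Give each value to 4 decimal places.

h = [0.0000, 3.8971, 3.9706, 3.3088, 3.9706]

First-step conditioning: h[0] = 0; for i ≠ 0, h[i] = 1 + Σ_k P[i][k]·h[k].
  h[1] = 1 + 1/5·h[1] + 1/10·h[2] + 2/5·h[3] + 1/10·h[4]
  h[2] = 1 + 1/10·h[1] + 1/10·h[2] + 3/10·h[3] + 3/10·h[4]
  h[3] = 1 + 1/10·h[1] + 1/10·h[2] + 1/10·h[3] + 3/10·h[4]
  h[4] = 1 + 1/10·h[1] + 3/10·h[2] + 3/10·h[3] + 1/10·h[4]
Solving the 4×4 linear system over states ≠ 0 gives exactly h = [0, 265/68, 135/34, 225/68, 135/34] (h[0] = 0 is the target).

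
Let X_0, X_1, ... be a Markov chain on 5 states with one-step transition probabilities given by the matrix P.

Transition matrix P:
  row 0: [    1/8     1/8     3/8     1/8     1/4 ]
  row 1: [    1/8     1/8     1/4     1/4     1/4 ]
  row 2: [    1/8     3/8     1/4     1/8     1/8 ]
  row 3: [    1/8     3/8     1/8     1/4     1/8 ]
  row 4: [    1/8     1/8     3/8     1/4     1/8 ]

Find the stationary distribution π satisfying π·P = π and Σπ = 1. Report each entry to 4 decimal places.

π = [0.1250, 0.2409, 0.2618, 0.2017, 0.1707]

Balance equations π_j = Σ_i π_i·P[i][j]:
  π_0 = 1/8·π_0 + 1/8·π_1 + 1/8·π_2 + 1/8·π_3 + 1/8·π_4
  π_1 = 1/8·π_0 + 1/8·π_1 + 3/8·π_2 + 3/8·π_3 + 1/8·π_4
  π_2 = 3/8·π_0 + 1/4·π_1 + 1/4·π_2 + 1/8·π_3 + 3/8·π_4
  π_3 = 1/8·π_0 + 1/4·π_1 + 1/8·π_2 + 1/4·π_3 + 1/4·π_4
  normalize: π_0 + π_1 + π_2 + π_3 + π_4 = 1
Solving the linear system gives exactly π = [1/8, 79/328, 601/2296, 463/2296, 7/41].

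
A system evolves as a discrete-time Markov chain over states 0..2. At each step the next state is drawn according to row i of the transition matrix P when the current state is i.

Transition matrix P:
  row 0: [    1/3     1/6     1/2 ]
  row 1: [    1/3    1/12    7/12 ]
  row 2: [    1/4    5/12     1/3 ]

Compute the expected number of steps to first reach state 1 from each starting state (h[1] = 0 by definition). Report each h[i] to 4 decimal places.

h = [3.6522, 0.0000, 2.8696]

First-step conditioning: h[1] = 0; for i ≠ 1, h[i] = 1 + Σ_k P[i][k]·h[k].
  h[0] = 1 + 1/3·h[0] + 1/2·h[2]
  h[2] = 1 + 1/4·h[0] + 1/3·h[2]
Solving the 2×2 linear system over states ≠ 1 gives exactly h = [84/23, 0, 66/23] (h[1] = 0 is the target).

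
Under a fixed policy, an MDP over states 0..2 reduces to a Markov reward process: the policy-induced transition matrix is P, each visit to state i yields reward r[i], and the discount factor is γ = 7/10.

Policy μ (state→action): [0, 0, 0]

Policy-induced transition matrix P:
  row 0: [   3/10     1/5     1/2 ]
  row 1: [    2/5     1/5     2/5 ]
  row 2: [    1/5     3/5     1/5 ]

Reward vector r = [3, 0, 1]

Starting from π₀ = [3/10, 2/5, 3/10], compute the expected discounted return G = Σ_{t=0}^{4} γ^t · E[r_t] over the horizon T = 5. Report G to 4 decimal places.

t=0: π = [0.3000, 0.4000, 0.3000], E[r] = 1.2000, γ^t·E[r] = 1.200000, running G = 1.200000
t=1: π = [0.3100, 0.3200, 0.3700], E[r] = 1.3000, γ^t·E[r] = 0.910000, running G = 2.110000
t=2: π = [0.2950, 0.3480, 0.3570], E[r] = 1.2420, γ^t·E[r] = 0.608580, running G = 2.718580
t=3: π = [0.2991, 0.3428, 0.3581], E[r] = 1.2554, γ^t·E[r] = 0.430602, running G = 3.149182
t=4: π = [0.2985, 0.3432, 0.3583], E[r] = 1.2537, γ^t·E[r] = 0.301013, running G = 3.450196

G = 3.4502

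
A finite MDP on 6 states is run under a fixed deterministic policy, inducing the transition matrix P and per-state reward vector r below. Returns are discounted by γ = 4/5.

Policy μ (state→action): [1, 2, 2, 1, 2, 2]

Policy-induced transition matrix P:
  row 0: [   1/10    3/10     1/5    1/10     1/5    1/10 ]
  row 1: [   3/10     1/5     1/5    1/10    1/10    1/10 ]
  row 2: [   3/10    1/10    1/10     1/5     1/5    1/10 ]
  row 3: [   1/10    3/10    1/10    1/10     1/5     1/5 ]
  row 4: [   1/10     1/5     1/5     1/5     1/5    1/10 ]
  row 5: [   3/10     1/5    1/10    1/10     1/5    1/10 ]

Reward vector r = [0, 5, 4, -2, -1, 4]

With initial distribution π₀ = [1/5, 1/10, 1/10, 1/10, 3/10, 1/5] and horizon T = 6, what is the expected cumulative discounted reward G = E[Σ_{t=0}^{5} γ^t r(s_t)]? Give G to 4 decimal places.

G = 5.8346

t=0: π = [0.2000, 0.1000, 0.1000, 0.1000, 0.3000, 0.2000], E[r] = 1.2000, γ^t·E[r] = 1.200000, running G = 1.200000
t=1: π = [0.1800, 0.2200, 0.1600, 0.1400, 0.1900, 0.1100], E[r] = 1.7100, γ^t·E[r] = 1.368000, running G = 2.568000
t=2: π = [0.1980, 0.2160, 0.1590, 0.1350, 0.1780, 0.1140], E[r] = 1.7240, γ^t·E[r] = 1.103360, running G = 3.671360
t=3: π = [0.1978, 0.2174, 0.1592, 0.1337, 0.1784, 0.1135], E[r] = 1.7320, γ^t·E[r] = 0.886784, running G = 4.558144
t=4: π = [0.1980, 0.2172, 0.1594, 0.1338, 0.1783, 0.1134], E[r] = 1.7313, γ^t·E[r] = 0.709136, running G = 5.267280
t=5: π = [0.1980, 0.2172, 0.1594, 0.1338, 0.1783, 0.1134], E[r] = 1.7313, γ^t·E[r] = 0.567318, running G = 5.834598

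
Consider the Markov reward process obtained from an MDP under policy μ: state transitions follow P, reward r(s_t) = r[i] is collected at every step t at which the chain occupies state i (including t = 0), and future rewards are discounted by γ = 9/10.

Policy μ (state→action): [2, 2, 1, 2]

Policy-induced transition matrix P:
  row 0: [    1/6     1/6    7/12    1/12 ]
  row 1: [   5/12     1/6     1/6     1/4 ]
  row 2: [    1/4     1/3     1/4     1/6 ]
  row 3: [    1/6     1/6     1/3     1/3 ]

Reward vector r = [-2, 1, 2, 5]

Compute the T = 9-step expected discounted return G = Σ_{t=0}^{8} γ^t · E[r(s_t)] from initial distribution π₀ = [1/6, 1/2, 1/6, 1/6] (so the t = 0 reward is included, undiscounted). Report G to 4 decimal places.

G = 8.2854

t=0: π = [0.1667, 0.5000, 0.1667, 0.1667], E[r] = 1.3333, γ^t·E[r] = 1.333333, running G = 1.333333
t=1: π = [0.3056, 0.1944, 0.2778, 0.2222], E[r] = 1.2500, γ^t·E[r] = 1.125000, running G = 2.458333
t=2: π = [0.2384, 0.2130, 0.3542, 0.1944], E[r] = 1.4167, γ^t·E[r] = 1.147500, running G = 3.605833
t=3: π = [0.2494, 0.2257, 0.3279, 0.1970], E[r] = 1.3675, γ^t·E[r] = 0.996891, running G = 4.602724
t=4: π = [0.2504, 0.2213, 0.3307, 0.1975], E[r] = 1.3696, γ^t·E[r] = 0.898562, running G = 5.501286
t=5: π = [0.2496, 0.2218, 0.3315, 0.1972], E[r] = 1.3715, γ^t·E[r] = 0.809831, running G = 6.311117
t=6: π = [0.2497, 0.2219, 0.3311, 0.1972], E[r] = 1.3708, γ^t·E[r] = 0.728483, running G = 7.039600
t=7: π = [0.2497, 0.2219, 0.3312, 0.1972], E[r] = 1.3708, γ^t·E[r] = 0.655666, running G = 7.695266
t=8: π = [0.2497, 0.2219, 0.3312, 0.1972], E[r] = 1.3709, γ^t·E[r] = 0.590108, running G = 8.285374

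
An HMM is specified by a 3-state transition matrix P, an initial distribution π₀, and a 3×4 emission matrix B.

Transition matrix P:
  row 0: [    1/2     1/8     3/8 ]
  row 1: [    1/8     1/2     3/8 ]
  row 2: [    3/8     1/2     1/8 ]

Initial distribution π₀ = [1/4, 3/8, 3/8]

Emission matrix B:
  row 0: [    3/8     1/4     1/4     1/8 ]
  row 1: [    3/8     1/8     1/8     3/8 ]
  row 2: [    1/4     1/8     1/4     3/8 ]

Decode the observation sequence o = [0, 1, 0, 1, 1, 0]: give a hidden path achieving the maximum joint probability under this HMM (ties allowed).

t=0: δ = [9.375e-02, 1.406e-01, 9.375e-02]  (obs o_0=0)
t=1: δ = [1.172e-02, 8.789e-03, 6.592e-03]  ψ = [0, 1, 1]  (obs o_1=1)
t=2: δ = [2.197e-03, 1.648e-03, 1.099e-03]  ψ = [0, 1, 0]  (obs o_2=0)
t=3: δ = [2.747e-04, 1.030e-04, 1.030e-04]  ψ = [0, 1, 0]  (obs o_3=1)
t=4: δ = [3.433e-05, 6.437e-06, 1.287e-05]  ψ = [0, 1, 0]  (obs o_4=1)
t=5: δ = [6.437e-06, 2.414e-06, 3.219e-06]  ψ = [0, 2, 0]  (obs o_5=0)
backtrack: best end state = 0; path = [0, 0, 0, 0, 0, 0]

path = [0, 0, 0, 0, 0, 0]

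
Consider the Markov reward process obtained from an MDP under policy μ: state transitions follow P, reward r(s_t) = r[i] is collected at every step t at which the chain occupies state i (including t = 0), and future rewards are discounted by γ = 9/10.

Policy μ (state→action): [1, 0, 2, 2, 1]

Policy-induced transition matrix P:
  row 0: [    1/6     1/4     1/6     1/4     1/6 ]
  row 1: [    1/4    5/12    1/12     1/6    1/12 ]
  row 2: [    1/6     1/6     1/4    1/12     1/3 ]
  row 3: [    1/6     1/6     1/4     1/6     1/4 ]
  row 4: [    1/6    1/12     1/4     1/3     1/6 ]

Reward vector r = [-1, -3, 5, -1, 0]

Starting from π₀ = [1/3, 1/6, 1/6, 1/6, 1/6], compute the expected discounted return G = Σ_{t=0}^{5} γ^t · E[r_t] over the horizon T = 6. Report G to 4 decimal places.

t=0: π = [0.3333, 0.1667, 0.1667, 0.1667, 0.1667], E[r] = -0.1667, γ^t·E[r] = -0.166667, running G = -0.166667
t=1: π = [0.1806, 0.2222, 0.1944, 0.2083, 0.1944], E[r] = -0.0833, γ^t·E[r] = -0.075000, running G = -0.241667
t=2: π = [0.1852, 0.2211, 0.1979, 0.1979, 0.1979], E[r] = -0.0567, γ^t·E[r] = -0.045938, running G = -0.287604
t=3: π = [0.1851, 0.2209, 0.1977, 0.1986, 0.1977], E[r] = -0.0577, γ^t·E[r] = -0.042047, running G = -0.329651
t=4: π = [0.1851, 0.2208, 0.1978, 0.1986, 0.1978], E[r] = -0.0573, γ^t·E[r] = -0.037605, running G = -0.367256
t=5: π = [0.1851, 0.2208, 0.1978, 0.1986, 0.1978], E[r] = -0.0572, γ^t·E[r] = -0.033794, running G = -0.401050

G = -0.4010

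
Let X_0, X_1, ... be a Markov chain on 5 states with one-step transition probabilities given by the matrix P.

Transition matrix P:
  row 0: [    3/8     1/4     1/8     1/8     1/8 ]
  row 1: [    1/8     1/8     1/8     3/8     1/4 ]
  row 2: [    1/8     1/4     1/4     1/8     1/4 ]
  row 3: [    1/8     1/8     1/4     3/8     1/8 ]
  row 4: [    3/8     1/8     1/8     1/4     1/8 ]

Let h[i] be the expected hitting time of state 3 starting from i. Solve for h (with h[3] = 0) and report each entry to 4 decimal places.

h = [5.0783, 3.8957, 5.0087, 0.0000, 4.5913]

First-step conditioning: h[3] = 0; for i ≠ 3, h[i] = 1 + Σ_k P[i][k]·h[k].
  h[0] = 1 + 3/8·h[0] + 1/4·h[1] + 1/8·h[2] + 1/8·h[4]
  h[1] = 1 + 1/8·h[0] + 1/8·h[1] + 1/8·h[2] + 1/4·h[4]
  h[2] = 1 + 1/8·h[0] + 1/4·h[1] + 1/4·h[2] + 1/4·h[4]
  h[4] = 1 + 3/8·h[0] + 1/8·h[1] + 1/8·h[2] + 1/8·h[4]
Solving the 4×4 linear system over states ≠ 3 gives exactly h = [584/115, 448/115, 576/115, 0, 528/115] (h[3] = 0 is the target).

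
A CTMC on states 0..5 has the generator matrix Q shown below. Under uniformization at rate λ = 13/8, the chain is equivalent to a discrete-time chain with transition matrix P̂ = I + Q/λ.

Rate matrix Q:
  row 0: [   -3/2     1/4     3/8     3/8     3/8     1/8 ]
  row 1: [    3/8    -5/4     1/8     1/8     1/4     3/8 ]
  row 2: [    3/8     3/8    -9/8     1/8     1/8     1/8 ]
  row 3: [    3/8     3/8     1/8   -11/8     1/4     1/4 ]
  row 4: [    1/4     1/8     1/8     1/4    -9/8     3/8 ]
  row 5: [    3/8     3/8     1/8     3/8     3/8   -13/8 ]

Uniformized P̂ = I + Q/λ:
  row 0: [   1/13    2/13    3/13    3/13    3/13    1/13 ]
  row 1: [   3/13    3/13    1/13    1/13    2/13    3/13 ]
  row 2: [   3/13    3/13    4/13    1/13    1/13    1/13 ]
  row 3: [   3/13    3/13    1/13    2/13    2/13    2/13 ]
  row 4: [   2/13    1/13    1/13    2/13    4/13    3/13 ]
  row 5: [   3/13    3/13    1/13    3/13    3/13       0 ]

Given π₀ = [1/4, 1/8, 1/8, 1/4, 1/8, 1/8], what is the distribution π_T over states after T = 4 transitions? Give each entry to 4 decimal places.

π = [0.1868, 0.1859, 0.1374, 0.1538, 0.1987, 0.1374]

t=0: π = [0.2500, 0.1250, 0.1250, 0.2500, 0.1250, 0.1250]
t=1: π = [0.1827, 0.1923, 0.1442, 0.1635, 0.1923, 0.1250]
t=2: π = [0.1879, 0.1871, 0.1383, 0.1516, 0.1960, 0.1391]
t=3: π = [0.1868, 0.1862, 0.1377, 0.1540, 0.1985, 0.1368]
t=4: π = [0.1868, 0.1859, 0.1374, 0.1538, 0.1987, 0.1374]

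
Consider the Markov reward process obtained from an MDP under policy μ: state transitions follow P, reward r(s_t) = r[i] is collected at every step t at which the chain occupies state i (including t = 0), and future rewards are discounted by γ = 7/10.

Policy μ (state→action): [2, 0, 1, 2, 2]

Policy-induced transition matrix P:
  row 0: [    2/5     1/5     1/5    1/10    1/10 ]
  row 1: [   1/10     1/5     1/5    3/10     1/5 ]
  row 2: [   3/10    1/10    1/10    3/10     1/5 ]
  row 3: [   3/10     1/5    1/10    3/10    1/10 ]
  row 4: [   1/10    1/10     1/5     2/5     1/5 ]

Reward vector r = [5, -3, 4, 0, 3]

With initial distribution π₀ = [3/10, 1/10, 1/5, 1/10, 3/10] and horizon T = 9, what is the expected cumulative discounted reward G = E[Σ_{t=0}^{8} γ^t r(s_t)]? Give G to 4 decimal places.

t=0: π = [0.3000, 0.1000, 0.2000, 0.1000, 0.3000], E[r] = 2.9000, γ^t·E[r] = 2.900000, running G = 2.900000
t=1: π = [0.2500, 0.1500, 0.1700, 0.2700, 0.1600], E[r] = 1.9600, γ^t·E[r] = 1.372000, running G = 4.272000
t=2: π = [0.2630, 0.1670, 0.1560, 0.2660, 0.1480], E[r] = 1.8820, γ^t·E[r] = 0.922180, running G = 5.194180
t=3: π = [0.2633, 0.1696, 0.1578, 0.2622, 0.1471], E[r] = 1.8802, γ^t·E[r] = 0.644909, running G = 5.839089
t=4: π = [0.2630, 0.1695, 0.1580, 0.2621, 0.1475], E[r] = 1.8808, γ^t·E[r] = 0.451573, running G = 6.290661
t=5: π = [0.2629, 0.1695, 0.1580, 0.2621, 0.1475], E[r] = 1.8806, γ^t·E[r] = 0.316079, running G = 6.606740
t=6: π = [0.2629, 0.1695, 0.1580, 0.2622, 0.1475], E[r] = 1.8806, γ^t·E[r] = 0.221248, running G = 6.827988
t=7: π = [0.2629, 0.1695, 0.1580, 0.2622, 0.1475], E[r] = 1.8806, γ^t·E[r] = 0.154873, running G = 6.982861
t=8: π = [0.2629, 0.1695, 0.1580, 0.2622, 0.1475], E[r] = 1.8806, γ^t·E[r] = 0.108411, running G = 7.091272

G = 7.0913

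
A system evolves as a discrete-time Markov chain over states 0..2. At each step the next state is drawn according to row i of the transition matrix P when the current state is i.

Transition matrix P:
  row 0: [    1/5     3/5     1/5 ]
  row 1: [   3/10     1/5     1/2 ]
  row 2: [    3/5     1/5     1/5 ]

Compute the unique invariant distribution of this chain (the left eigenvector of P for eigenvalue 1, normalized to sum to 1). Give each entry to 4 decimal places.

π = [0.3553, 0.3421, 0.3026]

Balance equations π_j = Σ_i π_i·P[i][j]:
  π_0 = 1/5·π_0 + 3/10·π_1 + 3/5·π_2
  π_1 = 3/5·π_0 + 1/5·π_1 + 1/5·π_2
  normalize: π_0 + π_1 + π_2 = 1
Solving the linear system gives exactly π = [27/76, 13/38, 23/76].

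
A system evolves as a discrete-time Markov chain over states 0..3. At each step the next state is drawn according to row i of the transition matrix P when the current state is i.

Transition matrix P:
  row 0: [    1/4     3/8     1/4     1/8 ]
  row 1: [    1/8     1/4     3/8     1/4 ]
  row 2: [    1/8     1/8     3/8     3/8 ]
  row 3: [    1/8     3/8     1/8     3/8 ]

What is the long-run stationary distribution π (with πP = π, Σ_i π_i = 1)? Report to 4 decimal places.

π = [0.1429, 0.2709, 0.2808, 0.3054]

Balance equations π_j = Σ_i π_i·P[i][j]:
  π_0 = 1/4·π_0 + 1/8·π_1 + 1/8·π_2 + 1/8·π_3
  π_1 = 3/8·π_0 + 1/4·π_1 + 1/8·π_2 + 3/8·π_3
  π_2 = 1/4·π_0 + 3/8·π_1 + 3/8·π_2 + 1/8·π_3
  normalize: π_0 + π_1 + π_2 + π_3 = 1
Solving the linear system gives exactly π = [1/7, 55/203, 57/203, 62/203].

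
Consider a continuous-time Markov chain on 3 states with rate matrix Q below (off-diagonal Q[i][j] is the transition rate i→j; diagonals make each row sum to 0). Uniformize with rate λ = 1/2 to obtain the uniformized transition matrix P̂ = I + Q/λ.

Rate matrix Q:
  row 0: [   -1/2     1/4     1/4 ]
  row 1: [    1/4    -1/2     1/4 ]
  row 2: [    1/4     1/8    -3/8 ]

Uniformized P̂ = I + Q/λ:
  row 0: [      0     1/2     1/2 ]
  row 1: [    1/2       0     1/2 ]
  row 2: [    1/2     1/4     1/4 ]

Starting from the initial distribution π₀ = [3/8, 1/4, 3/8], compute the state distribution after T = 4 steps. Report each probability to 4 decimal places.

π = [0.3359, 0.2642, 0.3999]

t=0: π = [0.3750, 0.2500, 0.3750]
t=1: π = [0.3125, 0.2813, 0.4063]
t=2: π = [0.3438, 0.2578, 0.3984]
t=3: π = [0.3281, 0.2715, 0.4004]
t=4: π = [0.3359, 0.2642, 0.3999]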